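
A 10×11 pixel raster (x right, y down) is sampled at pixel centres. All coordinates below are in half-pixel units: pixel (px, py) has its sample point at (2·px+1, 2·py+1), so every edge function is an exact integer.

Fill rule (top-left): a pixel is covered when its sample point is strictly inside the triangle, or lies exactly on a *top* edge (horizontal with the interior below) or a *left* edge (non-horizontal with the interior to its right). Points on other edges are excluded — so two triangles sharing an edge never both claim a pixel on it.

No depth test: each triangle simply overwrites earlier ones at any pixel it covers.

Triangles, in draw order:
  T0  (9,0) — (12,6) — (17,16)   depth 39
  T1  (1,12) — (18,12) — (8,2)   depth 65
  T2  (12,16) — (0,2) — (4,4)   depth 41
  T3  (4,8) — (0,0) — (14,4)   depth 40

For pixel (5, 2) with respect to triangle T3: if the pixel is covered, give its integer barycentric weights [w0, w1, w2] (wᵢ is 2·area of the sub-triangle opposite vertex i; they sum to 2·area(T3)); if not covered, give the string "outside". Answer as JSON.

T0:
  degenerate (2·area = 0) — covers nothing
T1:
  2·area = 170  (B↔C swapped to make it positive)
  edge (1, 12)→(8, 2): d=(7,-10) top-left  bias=+0
  edge (8, 2)→(18, 12): d=(10,10) right/bottom  bias=-1
  edge (18, 12)→(1, 12): d=(-17,0) right/bottom  bias=-1
    (3,0)@(7, 1): e=[-17,0,187] → ·  [on edge]
    (4,1)@(9, 3): e=[17,0,153] → ·  [on edge]
    (3,2)@(7, 5): e=[11,40,119] → #
    (4,2)@(9, 5): e=[31,20,119] → #
    (5,2)@(11, 5): e=[51,0,119] → ·  [on edge]
    (2,3)@(5, 7): e=[5,80,85] → #
    (5,3)@(11, 7): e=[65,20,85] → #
    (6,3)@(13, 7): e=[85,0,85] → ·  [on edge]
    (2,4)@(5, 9): e=[19,100,51] → #
    (6,4)@(13, 9): e=[99,20,51] → #
    (7,4)@(15, 9): e=[119,0,51] → ·  [on edge]
    (1,5)@(3, 11): e=[13,140,17] → #
    (8,5)@(17, 11): e=[153,0,17] → ·  [on edge]
    (9,6)@(19, 13): e=[187,0,-17] → ·  [on edge]
  covered (18 px):
    · · · · · · · · · ·
    · · · · · · · · · ·
    · · · # # · · · · ·
    · · # # # # · · · ·
    · · # # # # # · · ·
    · # # # # # # # · ·
    · · · · · · · · · ·
    · · · · · · · · · ·
    · · · · · · · · · ·
    · · · · · · · · · ·
    · · · · · · · · · ·
T2:
  2·area = 32
  edge (12, 16)→(0, 2): d=(-12,-14) top-left  bias=+0
  edge (0, 2)→(4, 4): d=(4,2) right/bottom  bias=-1
  edge (4, 4)→(12, 16): d=(8,12) right/bottom  bias=-1
    (0,1)@(1, 3): e=[2,2,28] → #
    (1,1)@(3, 3): e=[30,-2,4] → ·
    (0,2)@(1, 5): e=[-22,10,44] → ·
    (1,2)@(3, 5): e=[6,6,20] → #
    (2,2)@(5, 5): e=[34,2,-4] → ·
    (1,3)@(3, 7): e=[-18,14,36] → ·
    (2,3)@(5, 7): e=[10,10,12] → #
    (3,3)@(7, 7): e=[38,6,-12] → ·
    (2,4)@(5, 9): e=[-14,18,28] → ·
    (3,4)@(7, 9): e=[14,14,4] → #
    (4,4)@(9, 9): e=[42,10,-20] → ·
    (3,5)@(7, 11): e=[-10,22,20] → ·
  covered (4 px):
    · · · · · · · · · ·
    # · · · · · · · · ·
    · # · · · · · · · ·
    · · # · · · · · · ·
    · · · # · · · · · ·
    · · · · · · · · · ·
    · · · · · · · · · ·
    · · · · · · · · · ·
    · · · · · · · · · ·
    · · · · · · · · · ·
    · · · · · · · · · ·
T3:
  2·area = 96
  edge (4, 8)→(0, 0): d=(-4,-8) top-left  bias=+0
  edge (0, 0)→(14, 4): d=(14,4) right/bottom  bias=-1
  edge (14, 4)→(4, 8): d=(-10,4) right/bottom  bias=-1
    (0,0)@(1, 1): e=[4,10,82] → #
    (1,0)@(3, 1): e=[20,2,74] → #
    (2,0)@(5, 1): e=[36,-6,66] → ·
    (0,1)@(1, 3): e=[-4,38,62] → ·
    (1,1)@(3, 3): e=[12,30,54] → #
    (2,1)@(5, 3): e=[28,22,46] → #
    (3,1)@(7, 3): e=[44,14,38] → #
    (4,1)@(9, 3): e=[60,6,30] → #
    (5,1)@(11, 3): e=[76,-2,22] → ·
    (1,2)@(3, 5): e=[4,58,34] → #
    (5,2)@(11, 5): e=[68,26,2] → #
    (6,2)@(13, 5): e=[84,18,-6] → ·
  covered (12 px):
    # # · · · · · · · ·
    · # # # # · · · · ·
    · # # # # # · · · ·
    · · # · · · · · · ·
    · · · · · · · · · ·
    · · · · · · · · · ·
    · · · · · · · · · ·
    · · · · · · · · · ·
    · · · · · · · · · ·
    · · · · · · · · · ·
    · · · · · · · · · ·

Answer: [26,2,68]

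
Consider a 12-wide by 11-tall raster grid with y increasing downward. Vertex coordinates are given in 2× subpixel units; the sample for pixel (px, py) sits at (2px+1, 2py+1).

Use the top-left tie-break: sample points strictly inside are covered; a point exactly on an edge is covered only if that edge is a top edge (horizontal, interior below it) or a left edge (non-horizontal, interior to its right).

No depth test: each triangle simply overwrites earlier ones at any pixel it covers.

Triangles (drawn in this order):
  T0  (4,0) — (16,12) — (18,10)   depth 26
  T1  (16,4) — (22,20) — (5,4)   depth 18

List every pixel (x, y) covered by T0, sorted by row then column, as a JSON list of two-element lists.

T0:
  2·area = 48  (B↔C swapped to make it positive)
  edge (4, 0)→(18, 10): d=(14,10) right/bottom  bias=-1
  edge (18, 10)→(16, 12): d=(-2,2) right/bottom  bias=-1
  edge (16, 12)→(4, 0): d=(-12,-12) top-left  bias=+0
    (2,0)@(5, 1): e=[4,44,0] → #  [on edge]
    (3,0)@(7, 1): e=[-16,40,24] → ·
    (2,1)@(5, 3): e=[32,40,-24] → ·
    (3,1)@(7, 3): e=[12,36,0] → #  [on edge]
    (4,1)@(9, 3): e=[-8,32,24] → ·
    (3,2)@(7, 5): e=[40,32,-24] → ·
    (4,2)@(9, 5): e=[20,28,0] → #  [on edge]
    (5,2)@(11, 5): e=[0,24,24] → ·  [on edge]
    (11,2)@(23, 5): e=[-120,0,168] → ·  [on edge]
    (4,3)@(9, 7): e=[48,24,-24] → ·
    (5,3)@(11, 7): e=[28,20,0] → #  [on edge]
    (6,3)@(13, 7): e=[8,16,24] → #
    (10,3)@(21, 7): e=[-72,0,120] → ·  [on edge]
    (6,4)@(13, 9): e=[36,12,0] → #  [on edge]
    (9,4)@(19, 9): e=[-24,0,72] → ·  [on edge]
    (7,5)@(15, 11): e=[44,4,0] → #  [on edge]
    (8,5)@(17, 11): e=[24,0,24] → ·  [on edge]
    (7,6)@(15, 13): e=[72,0,-24] → ·  [on edge]
    (8,6)@(17, 13): e=[52,-4,0] → ·  [on edge]
    (6,7)@(13, 15): e=[120,0,-72] → ·  [on edge]
    (9,7)@(19, 15): e=[60,-12,0] → ·  [on edge]
    (5,8)@(11, 17): e=[168,0,-120] → ·  [on edge]
    (10,8)@(21, 17): e=[68,-20,0] → ·  [on edge]
    (4,9)@(9, 19): e=[216,0,-168] → ·  [on edge]
    (11,9)@(23, 19): e=[76,-28,0] → ·  [on edge]
    (3,10)@(7, 21): e=[264,0,-216] → ·  [on edge]
  covered (8 px):
    · · # · · · · · · · · ·
    · · · # · · · · · · · ·
    · · · · # · · · · · · ·
    · · · · · # # · · · · ·
    · · · · · · # # · · · ·
    · · · · · · · # · · · ·
    · · · · · · · · · · · ·
    · · · · · · · · · · · ·
    · · · · · · · · · · · ·
    · · · · · · · · · · · ·
    · · · · · · · · · · · ·
T1:
  2·area = 176
  edge (16, 4)→(22, 20): d=(6,16) right/bottom  bias=-1
  edge (22, 20)→(5, 4): d=(-17,-16) top-left  bias=+0
  edge (5, 4)→(16, 4): d=(11,0) top-left  bias=+0
    (3,2)@(7, 5): e=[150,15,11] → #
    (4,2)@(9, 5): e=[118,47,11] → #
    (5,2)@(11, 5): e=[86,79,11] → #
    (6,2)@(13, 5): e=[54,111,11] → #
    (7,2)@(15, 5): e=[22,143,11] → #
    (8,2)@(17, 5): e=[-10,175,11] → ·
    (3,3)@(7, 7): e=[162,-19,33] → ·
    (4,3)@(9, 7): e=[130,13,33] → #
    (8,3)@(17, 7): e=[2,141,33] → #
    (9,3)@(19, 7): e=[-30,173,33] → ·
    (4,4)@(9, 9): e=[142,-21,55] → ·
    (5,4)@(11, 9): e=[110,11,55] → #
  covered (24 px):
    · · · · · · · · · · · ·
    · · · · · · · · · · · ·
    · · · # # # # # · · · ·
    · · · · # # # # # · · ·
    · · · · · # # # # · · ·
    · · · · · · # # # · · ·
    · · · · · · · # # # · ·
    · · · · · · · · # # · ·
    · · · · · · · · · # · ·
    · · · · · · · · · · # ·
    · · · · · · · · · · · ·

Answer: [[2,0],[3,1],[4,2],[5,3],[6,3],[6,4],[7,4],[7,5]]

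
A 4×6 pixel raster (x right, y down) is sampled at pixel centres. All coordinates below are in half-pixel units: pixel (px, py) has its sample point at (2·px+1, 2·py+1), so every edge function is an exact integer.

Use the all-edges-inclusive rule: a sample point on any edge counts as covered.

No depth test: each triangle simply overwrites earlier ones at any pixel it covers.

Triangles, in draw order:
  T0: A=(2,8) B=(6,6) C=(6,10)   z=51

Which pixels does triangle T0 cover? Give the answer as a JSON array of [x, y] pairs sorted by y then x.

T0:
  2·area = 16
  edge (2, 8)→(6, 6): d=(4,-2) inclusive
  edge (6, 6)→(6, 10): d=(0,4) inclusive
  edge (6, 10)→(2, 8): d=(-4,-2) inclusive
    (2,3)@(5, 7): e=[2,4,10] → #
    (3,3)@(7, 7): e=[6,-4,14] → ·
    (2,4)@(5, 9): e=[10,4,2] → #
    (3,4)@(7, 9): e=[14,-4,6] → ·
    (2,5)@(5, 11): e=[18,4,-6] → ·
  covered (2 px):
    · · · ·
    · · · ·
    · · · ·
    · · # ·
    · · # ·
    · · · ·

Result: [[2,3],[2,4]]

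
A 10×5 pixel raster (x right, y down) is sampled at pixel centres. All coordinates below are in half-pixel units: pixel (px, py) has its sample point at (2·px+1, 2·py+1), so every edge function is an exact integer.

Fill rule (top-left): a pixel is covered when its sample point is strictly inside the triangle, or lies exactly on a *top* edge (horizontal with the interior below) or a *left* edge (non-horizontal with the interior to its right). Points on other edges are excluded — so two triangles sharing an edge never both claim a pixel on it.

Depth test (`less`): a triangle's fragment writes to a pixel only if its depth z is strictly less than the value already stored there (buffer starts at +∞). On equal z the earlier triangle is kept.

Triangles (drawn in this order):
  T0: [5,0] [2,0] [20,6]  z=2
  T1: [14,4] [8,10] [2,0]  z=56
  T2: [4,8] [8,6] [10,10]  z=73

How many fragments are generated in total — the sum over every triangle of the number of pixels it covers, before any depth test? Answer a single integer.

T0:
  2·area = 18  (B↔C swapped to make it positive)
  edge (5, 0)→(20, 6): d=(15,6) right/bottom  bias=-1
  edge (20, 6)→(2, 0): d=(-18,-6) top-left  bias=+0
  edge (2, 0)→(5, 0): d=(3,0) top-left  bias=+0
    (2,0)@(5, 1): e=[15,0,3] → X  [on edge]
    (3,0)@(7, 1): e=[3,12,3] → X
    (4,0)@(9, 1): e=[-9,24,3] → .
    (2,1)@(5, 3): e=[45,-36,9] → .
    (3,1)@(7, 3): e=[33,-24,9] → .
    (5,1)@(11, 3): e=[9,0,9] → X  [on edge]
    (6,1)@(13, 3): e=[-3,12,9] → .
    (5,2)@(11, 5): e=[39,-36,15] → .
    (8,2)@(17, 5): e=[3,0,15] → X  [on edge]
    (9,2)@(19, 5): e=[-9,12,15] → .
    (8,3)@(17, 7): e=[33,-36,21] → .
  covered (4 px):
    . . X X . . . . . .
    . . . . . X . . . .
    . . . . . . . . X .
    . . . . . . . . . .
    . . . . . . . . . .
T1:
  2·area = 96
  edge (14, 4)→(8, 10): d=(-6,6) right/bottom  bias=-1
  edge (8, 10)→(2, 0): d=(-6,-10) top-left  bias=+0
  edge (2, 0)→(14, 4): d=(12,4) right/bottom  bias=-1
    (1,0)@(3, 1): e=[84,4,8] → X
    (2,0)@(5, 1): e=[72,24,0] → .  [on edge]
    (8,0)@(17, 1): e=[0,144,-48] → .  [on edge]
    (1,1)@(3, 3): e=[72,-8,32] → .
    (2,1)@(5, 3): e=[60,12,24] → X
    (3,1)@(7, 3): e=[48,32,16] → X
    (4,1)@(9, 3): e=[36,52,8] → X
    (5,1)@(11, 3): e=[24,72,0] → .  [on edge]
    (7,1)@(15, 3): e=[0,112,-16] → .  [on edge]
    (2,2)@(5, 5): e=[48,0,48] → X  [on edge]
    (5,2)@(11, 5): e=[12,60,24] → X
    (6,2)@(13, 5): e=[0,80,16] → .  [on edge]
    (8,2)@(17, 5): e=[-24,120,0] → .  [on edge]
    (5,3)@(11, 7): e=[0,48,48] → .  [on edge]
    (4,4)@(9, 9): e=[0,16,80] → .  [on edge]
  covered (10 px):
    . X . . . . . . . .
    . . X X X . . . . .
    . . X X X X . . . .
    . . . X X . . . . .
    . . . . . . . . . .
T2:
  2·area = 20
  edge (4, 8)→(8, 6): d=(4,-2) top-left  bias=+0
  edge (8, 6)→(10, 10): d=(2,4) right/bottom  bias=-1
  edge (10, 10)→(4, 8): d=(-6,-2) top-left  bias=+0
    (0,3)@(1, 7): e=[-10,30,0] → .  [on edge]
    (3,3)@(7, 7): e=[2,6,12] → X
    (4,3)@(9, 7): e=[6,-2,16] → .
    (3,4)@(7, 9): e=[10,10,0] → X  [on edge]
    (4,4)@(9, 9): e=[14,2,4] → X
    (5,4)@(11, 9): e=[18,-6,8] → .
  covered (3 px):
    . . . . . . . . . .
    . . . . . . . . . .
    . . . . . . . . . .
    . . . X . . . . . .
    . . . X X . . . . .

Final: 17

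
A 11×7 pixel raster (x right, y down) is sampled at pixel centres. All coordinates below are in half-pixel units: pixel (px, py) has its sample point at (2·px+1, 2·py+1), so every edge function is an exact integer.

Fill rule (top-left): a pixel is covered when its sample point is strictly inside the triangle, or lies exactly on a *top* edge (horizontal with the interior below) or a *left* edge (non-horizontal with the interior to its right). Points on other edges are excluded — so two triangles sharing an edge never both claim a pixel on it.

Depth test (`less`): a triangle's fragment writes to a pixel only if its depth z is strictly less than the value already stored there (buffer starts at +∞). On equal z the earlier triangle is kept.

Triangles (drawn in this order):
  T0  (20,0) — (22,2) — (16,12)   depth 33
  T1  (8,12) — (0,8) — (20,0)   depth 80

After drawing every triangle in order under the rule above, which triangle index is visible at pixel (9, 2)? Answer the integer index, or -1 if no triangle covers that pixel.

T0:
  2·area = 32
  edge (20, 0)→(22, 2): d=(2,2) right/bottom  bias=-1
  edge (22, 2)→(16, 12): d=(-6,10) right/bottom  bias=-1
  edge (16, 12)→(20, 0): d=(4,-12) top-left  bias=+0
    (10,0)@(21, 1): e=[0,16,16] → ·  [on edge]
    (9,1)@(19, 3): e=[8,24,0] → █  [on edge]
    (10,1)@(21, 3): e=[4,4,24] → █
    (9,2)@(19, 5): e=[12,12,8] → █
    (10,2)@(21, 5): e=[8,-8,32] → ·
    (9,3)@(19, 7): e=[16,0,16] → ·  [on edge]
    (8,4)@(17, 9): e=[24,8,0] → █  [on edge]
    (9,4)@(19, 9): e=[20,-12,24] → ·
    (8,5)@(17, 11): e=[28,-4,8] → ·
  covered (4 px):
    · · · · · · · · · · ·
    · · · · · · · · · █ █
    · · · · · · · · · █ ·
    · · · · · · · · · · ·
    · · · · · · · · █ · ·
    · · · · · · · · · · ·
    · · · · · · · · · · ·
T1:
  2·area = 144
  edge (8, 12)→(0, 8): d=(-8,-4) top-left  bias=+0
  edge (0, 8)→(20, 0): d=(20,-8) top-left  bias=+0
  edge (20, 0)→(8, 12): d=(-12,12) right/bottom  bias=-1
    (9,0)@(19, 1): e=[132,12,0] → ·  [on edge]
    (6,1)@(13, 3): e=[92,4,48] → █
    (7,1)@(15, 3): e=[100,20,24] → █
    (8,1)@(17, 3): e=[108,36,0] → ·  [on edge]
    (4,2)@(9, 5): e=[60,12,72] → █
    (5,2)@(11, 5): e=[68,28,48] → █
    (7,2)@(15, 5): e=[84,60,0] → ·  [on edge]
    (1,3)@(3, 7): e=[20,4,120] → █
    (2,3)@(5, 7): e=[28,20,96] → █
    (3,3)@(7, 7): e=[36,36,72] → █
    (6,3)@(13, 7): e=[60,84,0] → ·  [on edge]
    (1,4)@(3, 9): e=[4,44,96] → █
    (5,4)@(11, 9): e=[36,108,0] → ·  [on edge]
    (4,5)@(9, 11): e=[12,132,0] → ·  [on edge]
    (3,6)@(7, 13): e=[-12,156,0] → ·  [on edge]
  covered (15 px):
    · · · · · · · · · · ·
    · · · · · · █ █ · · ·
    · · · · █ █ █ · · · ·
    · █ █ █ █ █ · · · · ·
    · █ █ █ █ · · · · · ·
    · · · █ · · · · · · ·
    · · · · · · · · · · ·

Z-buffer (winner per pixel, '.' = empty):
  . . . . . . . . . . .
  . . . . . . 1 1 . 0 0
  . . . . 1 1 1 . . 0 .
  . 1 1 1 1 1 . . . . .
  . 1 1 1 1 . . . 0 . .
  . . . 1 . . . . . . .
  . . . . . . . . . . .

Result: 0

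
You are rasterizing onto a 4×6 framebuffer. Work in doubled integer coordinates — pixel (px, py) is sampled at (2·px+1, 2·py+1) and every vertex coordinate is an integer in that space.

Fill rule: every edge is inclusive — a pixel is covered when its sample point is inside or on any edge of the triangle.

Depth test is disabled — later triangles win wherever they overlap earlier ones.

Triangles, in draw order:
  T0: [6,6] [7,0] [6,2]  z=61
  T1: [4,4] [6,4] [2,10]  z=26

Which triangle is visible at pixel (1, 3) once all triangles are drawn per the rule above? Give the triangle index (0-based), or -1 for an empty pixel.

T0:
  2·area = 4  (B↔C swapped to make it positive)
  edge (6, 6)→(6, 2): d=(0,-4) inclusive
  edge (6, 2)→(7, 0): d=(1,-2) inclusive
  edge (7, 0)→(6, 6): d=(-1,6) inclusive
  covered (0 px):
    · · · ·
    · · · ·
    · · · ·
    · · · ·
    · · · ·
    · · · ·
T1:
  2·area = 12
  edge (4, 4)→(6, 4): d=(2,0) inclusive
  edge (6, 4)→(2, 10): d=(-4,6) inclusive
  edge (2, 10)→(4, 4): d=(2,-6) inclusive
    (2,0)@(5, 1): e=[-6,18,0] → ·  [on edge]
    (2,2)@(5, 5): e=[2,2,8] → #
    (3,2)@(7, 5): e=[2,-10,20] → ·
    (1,3)@(3, 7): e=[6,6,0] → #  [on edge]
    (2,3)@(5, 7): e=[6,-6,12] → ·
    (1,4)@(3, 9): e=[10,-2,4] → ·
  covered (2 px):
    · · · ·
    · · · ·
    · · # ·
    · # · ·
    · · · ·
    · · · ·

Z-buffer (winner per pixel, '.' = empty):
  . . . .
  . . . .
  . . 1 .
  . 1 . .
  . . . .
  . . . .

Result: 1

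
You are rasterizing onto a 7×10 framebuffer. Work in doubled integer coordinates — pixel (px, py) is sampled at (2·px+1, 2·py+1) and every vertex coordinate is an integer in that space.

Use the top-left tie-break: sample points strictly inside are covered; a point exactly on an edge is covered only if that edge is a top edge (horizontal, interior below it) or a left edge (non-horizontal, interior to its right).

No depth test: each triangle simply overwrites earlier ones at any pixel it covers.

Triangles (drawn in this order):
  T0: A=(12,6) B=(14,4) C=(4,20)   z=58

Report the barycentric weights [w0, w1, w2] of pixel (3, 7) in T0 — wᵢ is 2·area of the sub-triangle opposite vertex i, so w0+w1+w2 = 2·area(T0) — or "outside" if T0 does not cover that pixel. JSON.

T0:
  2·area = 12
  edge (12, 6)→(14, 4): d=(2,-2) top-left  bias=+0
  edge (14, 4)→(4, 20): d=(-10,16) right/bottom  bias=-1
  edge (4, 20)→(12, 6): d=(8,-14) top-left  bias=+0
    (6,2)@(13, 5): e=[0,6,6] → █  [on edge]
    (5,3)@(11, 7): e=[0,18,-6] → ·  [on edge]
    (6,3)@(13, 7): e=[4,-14,22] → ·
    (4,4)@(9, 9): e=[0,30,-18] → ·  [on edge]
    (3,5)@(7, 11): e=[0,42,-30] → ·  [on edge]
    (2,6)@(5, 13): e=[0,54,-42] → ·  [on edge]
    (1,7)@(3, 15): e=[0,66,-54] → ·  [on edge]
    (3,7)@(7, 15): e=[8,2,2] → █
    (4,7)@(9, 15): e=[12,-30,30] → ·
    (0,8)@(1, 17): e=[0,78,-66] → ·  [on edge]
    (3,8)@(7, 17): e=[12,-18,18] → ·
  covered (2 px):
    · · · · · · ·
    · · · · · · ·
    · · · · · · █
    · · · · · · ·
    · · · · · · ·
    · · · · · · ·
    · · · · · · ·
    · · · █ · · ·
    · · · · · · ·
    · · · · · · ·

Final: [2,2,8]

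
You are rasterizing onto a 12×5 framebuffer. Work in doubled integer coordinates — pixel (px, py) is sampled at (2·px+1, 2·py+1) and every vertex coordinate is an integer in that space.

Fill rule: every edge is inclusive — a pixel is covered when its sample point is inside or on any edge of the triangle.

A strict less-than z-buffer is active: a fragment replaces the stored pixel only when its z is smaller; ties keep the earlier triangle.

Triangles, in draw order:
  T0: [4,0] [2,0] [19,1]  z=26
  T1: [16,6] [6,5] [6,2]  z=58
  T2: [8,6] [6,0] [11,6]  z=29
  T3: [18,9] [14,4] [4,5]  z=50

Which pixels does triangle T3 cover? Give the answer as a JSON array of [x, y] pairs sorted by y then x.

T0:
  2·area = 2  (B↔C swapped to make it positive)
  edge (4, 0)→(19, 1): d=(15,1) inclusive
  edge (19, 1)→(2, 0): d=(-17,-1) inclusive
  edge (2, 0)→(4, 0): d=(2,0) inclusive
    (9,0)@(19, 1): e=[0,0,2] → █  [on edge]
    (10,0)@(21, 1): e=[-2,2,2] → ·
    (9,1)@(19, 3): e=[30,-34,6] → ·
  covered (1 px):
    · · · · · · · · · █ · ·
    · · · · · · · · · · · ·
    · · · · · · · · · · · ·
    · · · · · · · · · · · ·
    · · · · · · · · · · · ·
T1:
  2·area = 30
  edge (16, 6)→(6, 5): d=(-10,-1) inclusive
  edge (6, 5)→(6, 2): d=(0,-3) inclusive
  edge (6, 2)→(16, 6): d=(10,4) inclusive
    (3,1)@(7, 3): e=[21,3,6] → █
    (4,1)@(9, 3): e=[23,9,-2] → ·
    (3,2)@(7, 5): e=[1,3,26] → █
    (4,2)@(9, 5): e=[3,9,18] → █
    (5,2)@(11, 5): e=[5,15,10] → █
    (6,2)@(13, 5): e=[7,21,2] → █
    (7,2)@(15, 5): e=[9,27,-6] → ·
    (3,3)@(7, 7): e=[-19,3,46] → ·
    (4,3)@(9, 7): e=[-17,9,38] → ·
    (5,3)@(11, 7): e=[-15,15,30] → ·
    (6,3)@(13, 7): e=[-13,21,22] → ·
  covered (5 px):
    · · · · · · · · · · · ·
    · · · █ · · · · · · · ·
    · · · █ █ █ █ · · · · ·
    · · · · · · · · · · · ·
    · · · · · · · · · · · ·
T2:
  2·area = 18
  edge (8, 6)→(6, 0): d=(-2,-6) inclusive
  edge (6, 0)→(11, 6): d=(5,6) inclusive
  edge (11, 6)→(8, 6): d=(-3,0) inclusive
    (3,1)@(7, 3): e=[0,9,9] → █  [on edge]
    (4,1)@(9, 3): e=[12,-3,9] → ·
    (3,2)@(7, 5): e=[-4,19,3] → ·
    (4,2)@(9, 5): e=[8,7,3] → █
    (5,2)@(11, 5): e=[20,-5,3] → ·
    (4,3)@(9, 7): e=[4,17,-3] → ·
    (4,4)@(9, 9): e=[0,27,-9] → ·  [on edge]
  covered (2 px):
    · · · · · · · · · · · ·
    · · · █ · · · · · · · ·
    · · · · █ · · · · · · ·
    · · · · · · · · · · · ·
    · · · · · · · · · · · ·
T3:
  2·area = 54  (B↔C swapped to make it positive)
  edge (18, 9)→(4, 5): d=(-14,-4) inclusive
  edge (4, 5)→(14, 4): d=(10,-1) inclusive
  edge (14, 4)→(18, 9): d=(4,5) inclusive
    (2,2)@(5, 5): e=[4,1,49] → █
    (3,2)@(7, 5): e=[12,3,39] → █
    (4,2)@(9, 5): e=[20,5,29] → █
    (5,2)@(11, 5): e=[28,7,19] → █
    (6,2)@(13, 5): e=[36,9,9] → █
    (7,2)@(15, 5): e=[44,11,-1] → ·
    (2,3)@(5, 7): e=[-24,21,57] → ·
    (3,3)@(7, 7): e=[-16,23,47] → ·
    (4,3)@(9, 7): e=[-8,25,37] → ·
    (5,3)@(11, 7): e=[0,27,27] → █  [on edge]
    (7,3)@(15, 7): e=[16,31,7] → █
    (8,3)@(17, 7): e=[24,33,-3] → ·
  covered (8 px):
    · · · · · · · · · · · ·
    · · · · · · · · · · · ·
    · · █ █ █ █ █ · · · · ·
    · · · · · █ █ █ · · · ·
    · · · · · · · · · · · ·

Final: [[2,2],[3,2],[4,2],[5,2],[6,2],[5,3],[6,3],[7,3]]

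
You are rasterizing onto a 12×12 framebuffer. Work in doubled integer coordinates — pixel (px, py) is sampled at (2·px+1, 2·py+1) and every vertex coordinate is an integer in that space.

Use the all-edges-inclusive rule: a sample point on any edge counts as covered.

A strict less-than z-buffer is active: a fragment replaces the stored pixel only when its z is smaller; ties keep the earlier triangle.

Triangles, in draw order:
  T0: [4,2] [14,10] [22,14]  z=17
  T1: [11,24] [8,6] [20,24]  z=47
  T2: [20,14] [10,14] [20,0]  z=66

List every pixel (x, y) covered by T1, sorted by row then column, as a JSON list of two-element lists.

T0:
  2·area = 24  (B↔C swapped to make it positive)
  edge (4, 2)→(22, 14): d=(18,12) inclusive
  edge (22, 14)→(14, 10): d=(-8,-4) inclusive
  edge (14, 10)→(4, 2): d=(-10,-8) inclusive
    (5,3)@(11, 7): e=[6,12,6] → #
    (6,3)@(13, 7): e=[-18,20,22] → ·
    (5,4)@(11, 9): e=[42,-4,-14] → ·
    (6,4)@(13, 9): e=[18,4,2] → #
    (7,4)@(15, 9): e=[-6,12,18] → ·
    (6,5)@(13, 11): e=[54,-12,-18] → ·
    (8,5)@(17, 11): e=[6,4,14] → #
    (9,5)@(19, 11): e=[-18,12,30] → ·
    (8,6)@(17, 13): e=[42,-12,-6] → ·
  covered (3 px):
    · · · · · · · · · · · ·
    · · · · · · · · · · · ·
    · · · · · · · · · · · ·
    · · · · · # · · · · · ·
    · · · · · · # · · · · ·
    · · · · · · · · # · · ·
    · · · · · · · · · · · ·
    · · · · · · · · · · · ·
    · · · · · · · · · · · ·
    · · · · · · · · · · · ·
    · · · · · · · · · · · ·
    · · · · · · · · · · · ·
T1:
  2·area = 162
  edge (11, 24)→(8, 6): d=(-3,-18) inclusive
  edge (8, 6)→(20, 24): d=(12,18) inclusive
  edge (20, 24)→(11, 24): d=(-9,0) inclusive
    (4,4)@(9, 9): e=[9,18,135] → #
    (5,4)@(11, 9): e=[45,-18,135] → ·
    (4,5)@(9, 11): e=[3,42,117] → #
    (5,5)@(11, 11): e=[39,6,117] → #
    (6,5)@(13, 11): e=[75,-30,117] → ·
    (4,6)@(9, 13): e=[-3,66,99] → ·
    (5,6)@(11, 13): e=[33,30,99] → #
    (6,6)@(13, 13): e=[69,-6,99] → ·
    (5,7)@(11, 15): e=[27,54,81] → #
    (6,7)@(13, 15): e=[63,18,81] → #
    (7,7)@(15, 15): e=[99,-18,81] → ·
    (5,8)@(11, 17): e=[21,78,63] → #
  covered (21 px):
    · · · · · · · · · · · ·
    · · · · · · · · · · · ·
    · · · · · · · · · · · ·
    · · · · · · · · · · · ·
    · · · · # · · · · · · ·
    · · · · # # · · · · · ·
    · · · · · # · · · · · ·
    · · · · · # # · · · · ·
    · · · · · # # # · · · ·
    · · · · · # # # · · · ·
    · · · · · # # # # · · ·
    · · · · · # # # # # · ·
T2:
  2·area = 140
  edge (20, 14)→(10, 14): d=(-10,0) inclusive
  edge (10, 14)→(20, 0): d=(10,-14) inclusive
  edge (20, 0)→(20, 14): d=(0,14) inclusive
    (9,1)@(19, 3): e=[110,16,14] → #
    (10,1)@(21, 3): e=[110,44,-14] → ·
    (8,2)@(17, 5): e=[90,8,42] → #
    (10,2)@(21, 5): e=[90,64,-14] → ·
    (7,3)@(15, 7): e=[70,0,70] → #  [on edge]
    (10,3)@(21, 7): e=[70,84,-14] → ·
    (7,4)@(15, 9): e=[50,20,70] → #
    (10,4)@(21, 9): e=[50,104,-14] → ·
    (6,5)@(13, 11): e=[30,12,98] → #
    (10,5)@(21, 11): e=[30,124,-14] → ·
    (5,6)@(11, 13): e=[10,4,126] → #
    (10,6)@(21, 13): e=[10,144,-14] → ·
    (2,10)@(5, 21): e=[-70,0,210] → ·  [on edge]
  covered (18 px):
    · · · · · · · · · · · ·
    · · · · · · · · · # · ·
    · · · · · · · · # # · ·
    · · · · · · · # # # · ·
    · · · · · · · # # # · ·
    · · · · · · # # # # · ·
    · · · · · # # # # # · ·
    · · · · · · · · · · · ·
    · · · · · · · · · · · ·
    · · · · · · · · · · · ·
    · · · · · · · · · · · ·
    · · · · · · · · · · · ·

Result: [[4,4],[4,5],[5,5],[5,6],[5,7],[6,7],[5,8],[6,8],[7,8],[5,9],[6,9],[7,9],[5,10],[6,10],[7,10],[8,10],[5,11],[6,11],[7,11],[8,11],[9,11]]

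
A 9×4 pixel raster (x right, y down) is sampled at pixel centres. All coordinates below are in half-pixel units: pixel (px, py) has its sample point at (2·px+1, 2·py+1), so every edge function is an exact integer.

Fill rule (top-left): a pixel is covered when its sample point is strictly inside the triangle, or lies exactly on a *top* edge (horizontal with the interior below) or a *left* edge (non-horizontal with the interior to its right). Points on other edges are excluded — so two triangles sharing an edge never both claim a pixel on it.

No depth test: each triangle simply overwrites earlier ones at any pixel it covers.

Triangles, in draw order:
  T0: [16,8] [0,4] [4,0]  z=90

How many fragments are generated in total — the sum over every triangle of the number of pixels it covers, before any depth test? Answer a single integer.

T0:
  2·area = 80
  edge (16, 8)→(0, 4): d=(-16,-4) top-left  bias=+0
  edge (0, 4)→(4, 0): d=(4,-4) top-left  bias=+0
  edge (4, 0)→(16, 8): d=(12,8) right/bottom  bias=-1
    (1,0)@(3, 1): e=[60,0,20] → X  [on edge]
    (2,0)@(5, 1): e=[68,8,4] → X
    (3,0)@(7, 1): e=[76,16,-12] → .
    (0,1)@(1, 3): e=[20,0,60] → X  [on edge]
    (3,1)@(7, 3): e=[44,24,12] → X
    (4,1)@(9, 3): e=[52,32,-4] → .
    (0,2)@(1, 5): e=[-12,8,84] → .
    (1,2)@(3, 5): e=[-4,16,68] → .
    (2,2)@(5, 5): e=[4,24,52] → X
    (4,2)@(9, 5): e=[20,40,20] → X
    (5,2)@(11, 5): e=[28,48,4] → X
    (6,2)@(13, 5): e=[36,56,-12] → .
  covered (11 px):
    . X X . . . . . .
    X X X X . . . . .
    . . X X X X . . .
    . . . . . . X . .

Result: 11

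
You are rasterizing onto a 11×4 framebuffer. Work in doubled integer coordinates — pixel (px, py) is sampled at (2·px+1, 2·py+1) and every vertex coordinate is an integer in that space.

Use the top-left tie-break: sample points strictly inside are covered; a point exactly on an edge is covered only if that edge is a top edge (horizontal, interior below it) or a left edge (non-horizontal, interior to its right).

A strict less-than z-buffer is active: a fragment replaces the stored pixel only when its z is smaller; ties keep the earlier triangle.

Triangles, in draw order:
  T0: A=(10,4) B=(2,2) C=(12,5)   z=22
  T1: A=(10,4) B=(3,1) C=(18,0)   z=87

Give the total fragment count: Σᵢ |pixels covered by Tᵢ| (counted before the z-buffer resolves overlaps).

T0:
  2·area = 4  (B↔C swapped to make it positive)
  edge (10, 4)→(12, 5): d=(2,1) right/bottom  bias=-1
  edge (12, 5)→(2, 2): d=(-10,-3) top-left  bias=+0
  edge (2, 2)→(10, 4): d=(8,2) right/bottom  bias=-1
  covered (0 px):
    . . . . . . . . . . .
    . . . . . . . . . . .
    . . . . . . . . . . .
    . . . . . . . . . . .
T1:
  2·area = 52
  edge (10, 4)→(3, 1): d=(-7,-3) top-left  bias=+0
  edge (3, 1)→(18, 0): d=(15,-1) top-left  bias=+0
  edge (18, 0)→(10, 4): d=(-8,4) right/bottom  bias=-1
    (1,0)@(3, 1): e=[0,0,52] → X  [on edge]
    (2,0)@(5, 1): e=[6,2,44] → X
    (3,0)@(7, 1): e=[12,4,36] → X
    (4,0)@(9, 1): e=[18,6,28] → X
    (5,0)@(11, 1): e=[24,8,20] → X
    (6,0)@(13, 1): e=[30,10,12] → X
    (7,0)@(15, 1): e=[36,12,4] → X
    (8,0)@(17, 1): e=[42,14,-4] → .
    (1,1)@(3, 3): e=[-14,30,36] → .
    (2,1)@(5, 3): e=[-8,32,28] → .
    (3,1)@(7, 3): e=[-2,34,20] → .
    (4,1)@(9, 3): e=[4,36,12] → X
    (8,3)@(17, 7): e=[0,104,-52] → .  [on edge]
  covered (9 px):
    . X X X X X X X . . .
    . . . . X X . . . . .
    . . . . . . . . . . .
    . . . . . . . . . . .

Final: 9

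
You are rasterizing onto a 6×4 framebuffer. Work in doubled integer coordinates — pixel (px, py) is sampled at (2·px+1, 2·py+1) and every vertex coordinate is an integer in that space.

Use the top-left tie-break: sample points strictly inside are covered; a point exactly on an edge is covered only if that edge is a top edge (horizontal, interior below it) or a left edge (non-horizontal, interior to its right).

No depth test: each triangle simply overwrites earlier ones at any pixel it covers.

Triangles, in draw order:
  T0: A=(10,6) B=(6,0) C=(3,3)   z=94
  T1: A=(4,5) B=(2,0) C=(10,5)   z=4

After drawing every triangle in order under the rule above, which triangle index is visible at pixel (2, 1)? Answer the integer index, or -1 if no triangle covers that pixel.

T0:
  2·area = 30  (B↔C swapped to make it positive)
  edge (10, 6)→(3, 3): d=(-7,-3) top-left  bias=+0
  edge (3, 3)→(6, 0): d=(3,-3) top-left  bias=+0
  edge (6, 0)→(10, 6): d=(4,6) right/bottom  bias=-1
    (2,0)@(5, 1): e=[20,0,10] → █  [on edge]
    (3,0)@(7, 1): e=[26,6,-2] → ·
    (1,1)@(3, 3): e=[0,0,30] → █  [on edge]
    (3,1)@(7, 3): e=[12,12,6] → █
    (4,1)@(9, 3): e=[18,18,-6] → ·
    (0,2)@(1, 5): e=[-20,0,50] → ·  [on edge]
    (1,2)@(3, 5): e=[-14,6,38] → ·
    (2,2)@(5, 5): e=[-8,12,26] → ·
    (3,2)@(7, 5): e=[-2,18,14] → ·
    (4,2)@(9, 5): e=[4,24,2] → █
    (5,2)@(11, 5): e=[10,30,-10] → ·
    (4,3)@(9, 7): e=[-10,30,10] → ·
  covered (5 px):
    · · █ · · ·
    · █ █ █ · ·
    · · · · █ ·
    · · · · · ·
T1:
  2·area = 30
  edge (4, 5)→(2, 0): d=(-2,-5) top-left  bias=+0
  edge (2, 0)→(10, 5): d=(8,5) right/bottom  bias=-1
  edge (10, 5)→(4, 5): d=(-6,0) right/bottom  bias=-1
    (1,0)@(3, 1): e=[3,3,24] → █
    (2,0)@(5, 1): e=[13,-7,24] → ·
    (1,1)@(3, 3): e=[-1,19,12] → ·
    (2,1)@(5, 3): e=[9,9,12] → █
    (3,1)@(7, 3): e=[19,-1,12] → ·
    (0,2)@(1, 5): e=[-15,45,0] → ·  [on edge]
    (1,2)@(3, 5): e=[-5,35,0] → ·  [on edge]
    (2,2)@(5, 5): e=[5,25,0] → ·  [on edge]
    (3,2)@(7, 5): e=[15,15,0] → ·  [on edge]
    (4,2)@(9, 5): e=[25,5,0] → ·  [on edge]
    (5,2)@(11, 5): e=[35,-5,0] → ·  [on edge]
  covered (2 px):
    · █ · · · ·
    · · █ · · ·
    · · · · · ·
    · · · · · ·

Z-buffer (winner per pixel, '.' = empty):
  . 1 0 . . .
  . 0 1 0 . .
  . . . . 0 .
  . . . . . .

Answer: 1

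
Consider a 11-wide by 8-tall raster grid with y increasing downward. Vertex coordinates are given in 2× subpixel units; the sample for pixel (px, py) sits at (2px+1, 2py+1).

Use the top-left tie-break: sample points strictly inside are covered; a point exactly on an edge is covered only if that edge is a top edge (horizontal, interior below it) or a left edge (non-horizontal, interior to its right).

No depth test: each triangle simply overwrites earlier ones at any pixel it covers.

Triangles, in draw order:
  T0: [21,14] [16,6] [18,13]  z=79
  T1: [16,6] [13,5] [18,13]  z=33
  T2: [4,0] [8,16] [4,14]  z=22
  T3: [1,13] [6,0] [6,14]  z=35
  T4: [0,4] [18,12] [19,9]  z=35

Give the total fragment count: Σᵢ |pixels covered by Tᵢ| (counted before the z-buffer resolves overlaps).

T0:
  2·area = 19  (B↔C swapped to make it positive)
  edge (21, 14)→(18, 13): d=(-3,-1) top-left  bias=+0
  edge (18, 13)→(16, 6): d=(-2,-7) top-left  bias=+0
  edge (16, 6)→(21, 14): d=(5,8) right/bottom  bias=-1
    (8,4)@(17, 9): e=[11,1,7] → █
    (9,4)@(19, 9): e=[13,15,-9] → ·
    (8,5)@(17, 11): e=[5,-3,17] → ·
    (9,5)@(19, 11): e=[7,11,1] → █
    (10,5)@(21, 11): e=[9,25,-15] → ·
    (9,6)@(19, 13): e=[1,7,11] → █
    (10,6)@(21, 13): e=[3,21,-5] → ·
    (9,7)@(19, 15): e=[-5,3,21] → ·
  covered (3 px):
    · · · · · · · · · · ·
    · · · · · · · · · · ·
    · · · · · · · · · · ·
    · · · · · · · · · · ·
    · · · · · · · · █ · ·
    · · · · · · · · · █ ·
    · · · · · · · · · █ ·
    · · · · · · · · · · ·
T1:
  2·area = 19  (B↔C swapped to make it positive)
  edge (16, 6)→(18, 13): d=(2,7) right/bottom  bias=-1
  edge (18, 13)→(13, 5): d=(-5,-8) top-left  bias=+0
  edge (13, 5)→(16, 6): d=(3,1) right/bottom  bias=-1
    (0,0)@(1, 1): e=[95,-76,0] → ·  [on edge]
    (3,1)@(7, 3): e=[57,-38,0] → ·  [on edge]
    (6,2)@(13, 5): e=[19,0,0] → ·  [on edge]
    (7,3)@(15, 7): e=[9,6,4] → █
    (8,3)@(17, 7): e=[-5,22,2] → ·
    (9,3)@(19, 7): e=[-19,38,0] → ·  [on edge]
    (7,4)@(15, 9): e=[13,-4,10] → ·
    (8,5)@(17, 11): e=[3,2,14] → █
    (9,5)@(19, 11): e=[-11,18,12] → ·
    (8,6)@(17, 13): e=[7,-8,20] → ·
  covered (2 px):
    · · · · · · · · · · ·
    · · · · · · · · · · ·
    · · · · · · · · · · ·
    · · · · · · · █ · · ·
    · · · · · · · · · · ·
    · · · · · · · · █ · ·
    · · · · · · · · · · ·
    · · · · · · · · · · ·
T2:
  2·area = 56
  edge (4, 0)→(8, 16): d=(4,16) right/bottom  bias=-1
  edge (8, 16)→(4, 14): d=(-4,-2) top-left  bias=+0
  edge (4, 14)→(4, 0): d=(0,-14) top-left  bias=+0
    (2,2)@(5, 5): e=[4,38,14] → █
    (3,2)@(7, 5): e=[-28,42,42] → ·
    (2,3)@(5, 7): e=[12,30,14] → █
    (3,3)@(7, 7): e=[-20,34,42] → ·
    (2,4)@(5, 9): e=[20,22,14] → █
    (3,4)@(7, 9): e=[-12,26,42] → ·
    (2,5)@(5, 11): e=[28,14,14] → █
    (3,5)@(7, 11): e=[-4,18,42] → ·
    (2,6)@(5, 13): e=[36,6,14] → █
    (3,6)@(7, 13): e=[4,10,42] → █
    (4,6)@(9, 13): e=[-28,14,70] → ·
    (2,7)@(5, 15): e=[44,-2,14] → ·
  covered (7 px):
    · · · · · · · · · · ·
    · · · · · · · · · · ·
    · · █ · · · · · · · ·
    · · █ · · · · · · · ·
    · · █ · · · · · · · ·
    · · █ · · · · · · · ·
    · · █ █ · · · · · · ·
    · · · █ · · · · · · ·
T3:
  2·area = 70
  edge (1, 13)→(6, 0): d=(5,-13) top-left  bias=+0
  edge (6, 0)→(6, 14): d=(0,14) right/bottom  bias=-1
  edge (6, 14)→(1, 13): d=(-5,-1) top-left  bias=+0
    (2,1)@(5, 3): e=[2,14,54] → █
    (3,1)@(7, 3): e=[28,-14,56] → ·
    (2,2)@(5, 5): e=[12,14,44] → █
    (3,2)@(7, 5): e=[38,-14,46] → ·
    (2,3)@(5, 7): e=[22,14,34] → █
    (3,3)@(7, 7): e=[48,-14,36] → ·
    (1,4)@(3, 9): e=[6,42,22] → █
    (3,4)@(7, 9): e=[58,-14,26] → ·
    (1,5)@(3, 11): e=[16,42,12] → █
    (3,5)@(7, 11): e=[68,-14,16] → ·
    (0,6)@(1, 13): e=[0,70,0] → █  [on edge]
    (3,6)@(7, 13): e=[78,-14,6] → ·
    (5,7)@(11, 15): e=[140,-70,0] → ·  [on edge]
  covered (10 px):
    · · · · · · · · · · ·
    · · █ · · · · · · · ·
    · · █ · · · · · · · ·
    · · █ · · · · · · · ·
    · █ █ · · · · · · · ·
    · █ █ · · · · · · · ·
    █ █ █ · · · · · · · ·
    · · · · · · · · · · ·
T4:
  2·area = 62  (B↔C swapped to make it positive)
  edge (0, 4)→(19, 9): d=(19,5) right/bottom  bias=-1
  edge (19, 9)→(18, 12): d=(-1,3) right/bottom  bias=-1
  edge (18, 12)→(0, 4): d=(-18,-8) top-left  bias=+0
    (10,1)@(21, 3): e=[-124,0,186] → ·  [on edge]
    (1,2)@(3, 5): e=[4,52,6] → █
    (2,2)@(5, 5): e=[-6,46,22] → ·
    (1,3)@(3, 7): e=[42,50,-30] → ·
    (3,3)@(7, 7): e=[22,38,2] → █
    (4,3)@(9, 7): e=[12,32,18] → █
    (5,3)@(11, 7): e=[2,26,34] → █
    (6,3)@(13, 7): e=[-8,20,50] → ·
    (3,4)@(7, 9): e=[60,36,-34] → ·
    (4,4)@(9, 9): e=[50,30,-18] → ·
    (5,4)@(11, 9): e=[40,24,-2] → ·
    (6,4)@(13, 9): e=[30,18,14] → █
    (9,4)@(19, 9): e=[0,0,62] → ·  [on edge]
    (8,7)@(17, 15): e=[124,0,-62] → ·  [on edge]
  covered (8 px):
    · · · · · · · · · · ·
    · · · · · · · · · · ·
    · █ · · · · · · · · ·
    · · · █ █ █ · · · · ·
    · · · · · · █ █ █ · ·
    · · · · · · · · █ · ·
    · · · · · · · · · · ·
    · · · · · · · · · · ·

Final: 30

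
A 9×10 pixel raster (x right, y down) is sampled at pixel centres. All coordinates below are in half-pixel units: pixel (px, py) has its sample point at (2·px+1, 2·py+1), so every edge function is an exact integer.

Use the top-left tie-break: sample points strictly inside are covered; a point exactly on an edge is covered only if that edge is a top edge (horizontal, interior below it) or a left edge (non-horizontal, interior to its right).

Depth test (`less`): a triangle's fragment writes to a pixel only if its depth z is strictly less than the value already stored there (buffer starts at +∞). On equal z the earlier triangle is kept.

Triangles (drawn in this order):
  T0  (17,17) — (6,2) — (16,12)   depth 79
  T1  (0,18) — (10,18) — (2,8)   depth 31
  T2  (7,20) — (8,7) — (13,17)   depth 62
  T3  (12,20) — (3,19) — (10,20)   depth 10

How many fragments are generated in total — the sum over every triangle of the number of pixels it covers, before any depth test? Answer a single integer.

T0:
  2·area = 40
  edge (17, 17)→(6, 2): d=(-11,-15) top-left  bias=+0
  edge (6, 2)→(16, 12): d=(10,10) right/bottom  bias=-1
  edge (16, 12)→(17, 17): d=(1,5) right/bottom  bias=-1
    (2,0)@(5, 1): e=[-4,0,44] → .  [on edge]
    (3,1)@(7, 3): e=[4,0,36] → .  [on edge]
    (4,2)@(9, 5): e=[12,0,28] → .  [on edge]
    (5,3)@(11, 7): e=[20,0,20] → .  [on edge]
    (7,3)@(15, 7): e=[80,-40,0] → .  [on edge]
    (6,4)@(13, 9): e=[28,0,12] → .  [on edge]
    (6,5)@(13, 11): e=[6,20,14] → X
    (7,5)@(15, 11): e=[36,0,4] → .  [on edge]
    (6,6)@(13, 13): e=[-16,40,16] → .
    (7,6)@(15, 13): e=[14,20,6] → X
    (8,6)@(17, 13): e=[44,0,-4] → .  [on edge]
    (7,7)@(15, 15): e=[-8,40,8] → .
    (8,8)@(17, 17): e=[0,40,0] → .  [on edge]
  covered (2 px):
    . . . . . . . . .
    . . . . . . . . .
    . . . . . . . . .
    . . . . . . . . .
    . . . . . . . . .
    . . . . . . X . .
    . . . . . . . X .
    . . . . . . . . .
    . . . . . . . . .
    . . . . . . . . .
T1:
  2·area = 100  (B↔C swapped to make it positive)
  edge (0, 18)→(2, 8): d=(2,-10) top-left  bias=+0
  edge (2, 8)→(10, 18): d=(8,10) right/bottom  bias=-1
  edge (10, 18)→(0, 18): d=(-10,0) right/bottom  bias=-1
    (1,1)@(3, 3): e=[0,-50,150] → .  [on edge]
    (1,5)@(3, 11): e=[16,14,70] → X
    (2,5)@(5, 11): e=[36,-6,70] → .
    (0,6)@(1, 13): e=[0,50,50] → X  [on edge]
    (2,6)@(5, 13): e=[40,10,50] → X
    (3,6)@(7, 13): e=[60,-10,50] → .
    (0,7)@(1, 15): e=[4,66,30] → X
    (3,7)@(7, 15): e=[64,6,30] → X
    (4,7)@(9, 15): e=[84,-14,30] → .
    (0,8)@(1, 17): e=[8,82,10] → X
    (4,8)@(9, 17): e=[88,2,10] → X
    (5,8)@(11, 17): e=[108,-18,10] → .
  covered (13 px):
    . . . . . . . . .
    . . . . . . . . .
    . . . . . . . . .
    . . . . . . . . .
    . . . . . . . . .
    . X . . . . . . .
    X X X . . . . . .
    X X X X . . . . .
    X X X X X . . . .
    . . . . . . . . .
T2:
  2·area = 75
  edge (7, 20)→(8, 7): d=(1,-13) top-left  bias=+0
  edge (8, 7)→(13, 17): d=(5,10) right/bottom  bias=-1
  edge (13, 17)→(7, 20): d=(-6,3) right/bottom  bias=-1
    (2,0)@(5, 1): e=[-45,0,120] → .  [on edge]
    (3,2)@(7, 5): e=[-15,0,90] → .  [on edge]
    (4,4)@(9, 9): e=[15,0,60] → .  [on edge]
    (4,5)@(9, 11): e=[17,10,48] → X
    (5,5)@(11, 11): e=[43,-10,42] → .
    (4,6)@(9, 13): e=[19,20,36] → X
    (5,6)@(11, 13): e=[45,0,30] → .  [on edge]
    (4,7)@(9, 15): e=[21,30,24] → X
    (5,7)@(11, 15): e=[47,10,18] → X
    (6,7)@(13, 15): e=[73,-10,12] → .
    (8,7)@(17, 15): e=[125,-50,0] → .  [on edge]
    (4,8)@(9, 17): e=[23,40,12] → X
    (6,8)@(13, 17): e=[75,0,0] → .  [on edge]
    (4,9)@(9, 19): e=[25,50,0] → .  [on edge]
  covered (6 px):
    . . . . . . . . .
    . . . . . . . . .
    . . . . . . . . .
    . . . . . . . . .
    . . . . . . . . .
    . . . . X . . . .
    . . . . X . . . .
    . . . . X X . . .
    . . . . X X . . .
    . . . . . . . . .
T3:
  2·area = 2  (B↔C swapped to make it positive)
  edge (12, 20)→(10, 20): d=(-2,0) right/bottom  bias=-1
  edge (10, 20)→(3, 19): d=(-7,-1) top-left  bias=+0
  edge (3, 19)→(12, 20): d=(9,1) right/bottom  bias=-1
    (1,9)@(3, 19): e=[2,0,0] → .  [on edge]
  covered (0 px):
    . . . . . . . . .
    . . . . . . . . .
    . . . . . . . . .
    . . . . . . . . .
    . . . . . . . . .
    . . . . . . . . .
    . . . . . . . . .
    . . . . . . . . .
    . . . . . . . . .
    . . . . . . . . .

Result: 21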